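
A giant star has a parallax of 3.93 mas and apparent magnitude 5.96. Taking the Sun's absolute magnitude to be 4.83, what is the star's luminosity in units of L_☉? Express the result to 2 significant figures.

d = 1/p = 1000/3.93 mas = 254.5 pc
M = m − 5 log₁₀ d + 5 = 5.96 − 5·2.4056 + 5 = -1.068
M − M_☉ = -1.068 − 4.83 = -5.898
L/L_☉ = 10^(−0.4 × -5.898) = 228.7

L/L_☉ ≈ 230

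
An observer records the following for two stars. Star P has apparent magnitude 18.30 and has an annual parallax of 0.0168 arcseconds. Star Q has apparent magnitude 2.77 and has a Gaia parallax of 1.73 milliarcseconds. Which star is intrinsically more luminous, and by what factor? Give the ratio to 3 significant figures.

Star P: d = 1/p = 1/0.0168″ = 59.52 pc
Star P: M = m − 5 log₁₀ d + 5 = 18.30 − 5·1.7747 + 5 = 14.427
Star Q: p = 1.73 mas = 1.73×10^-3″ → d = 1/p = 578.0 pc
Star Q: M = m − 5 log₁₀ d + 5 = 2.77 − 5·2.7620 + 5 = -6.040
ΔM = M_P − M_Q = 14.427 − (-6.040) = 20.466; smaller M is more luminous → Star Q.
L ratio = 10^(0.4 |ΔM|) = 10^8.187 = 1.536×10^8

Star Q is more luminous, by a factor of 1.54×10^8.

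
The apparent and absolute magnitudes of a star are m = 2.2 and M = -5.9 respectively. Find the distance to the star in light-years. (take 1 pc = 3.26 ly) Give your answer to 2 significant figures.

Distance modulus: m − M = 2.2 − (-5.9) = 8.100
m − M = 5 log₁₀ d − 5
log₁₀ d = (m − M)/5 + 1 = 2.6200
d = 10^2.6200 = 416.9 pc
= 1359 ly

d ≈ 1400 ly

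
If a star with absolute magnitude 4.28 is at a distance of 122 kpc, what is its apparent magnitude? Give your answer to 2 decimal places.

m ≈ 24.71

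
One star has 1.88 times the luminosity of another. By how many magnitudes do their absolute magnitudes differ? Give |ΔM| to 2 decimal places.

|ΔM| ≈ 0.69

Pogson: ΔM = −2.5 log₁₀(ratio) = −2.5 log₁₀(1.88) = −2.5 × 0.2742 = -0.685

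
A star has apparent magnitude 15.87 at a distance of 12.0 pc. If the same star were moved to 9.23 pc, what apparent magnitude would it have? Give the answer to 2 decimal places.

m ≈ 15.30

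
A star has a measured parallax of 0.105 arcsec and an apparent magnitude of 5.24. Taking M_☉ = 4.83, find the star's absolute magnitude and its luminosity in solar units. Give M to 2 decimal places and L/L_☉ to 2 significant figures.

M ≈ 5.35; L/L_☉ ≈ 0.62

d = 1/p = 1/0.105″ = 9.524 pc
M = m − 5 log₁₀ d + 5 = 5.24 − 5·0.9788 + 5 = 5.346
M − M_☉ = 5.346 − 4.83 = 0.516
L/L_☉ = 10^(−0.4 × 0.516) = 0.6218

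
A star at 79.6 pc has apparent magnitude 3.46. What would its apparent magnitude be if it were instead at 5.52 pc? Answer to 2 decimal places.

Flux ∝ 1/d², so Δm = 5 log₁₀(d₂/d₁) = 5 log₁₀(5.52/79.6) = -5.795
m₂ = m₁ + Δm = 3.46 + (-5.795) = -2.335

m ≈ -2.33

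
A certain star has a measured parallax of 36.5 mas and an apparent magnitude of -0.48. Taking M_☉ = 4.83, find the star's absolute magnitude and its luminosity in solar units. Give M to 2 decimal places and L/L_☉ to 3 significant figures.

M ≈ -2.67; L/L_☉ ≈ 999

d = 1/p = 1000/36.5 mas = 27.40 pc
M = m − 5 log₁₀ d + 5 = -0.48 − 5·1.4377 + 5 = -2.669
M − M_☉ = -2.669 − 4.83 = -7.499
L/L_☉ = 10^(−0.4 × -7.499) = 998.7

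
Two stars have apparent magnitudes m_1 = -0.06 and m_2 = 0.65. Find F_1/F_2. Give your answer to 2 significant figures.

F_1/F_2 ≈ 1.9

Δm = -0.06 − (0.65) = -0.71
Flux ratio = 10^(−0.4 Δm) = 10^(−0.4 × -0.71) = 10^0.284 = 1.923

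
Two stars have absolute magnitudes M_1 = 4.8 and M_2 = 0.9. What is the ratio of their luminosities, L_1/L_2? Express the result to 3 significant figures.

L_1/L_2 ≈ 0.0275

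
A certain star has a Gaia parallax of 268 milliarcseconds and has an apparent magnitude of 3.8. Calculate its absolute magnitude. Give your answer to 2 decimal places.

p = 268 mas = 0.268″ → d = 1/p = 3.731 pc
5 log₁₀(d/10 pc) = 5 log₁₀(3.731) − 5 = -2.141
M = m − 5 log₁₀(d/10) = 3.8 + 2.141 = 5.941

M ≈ 5.94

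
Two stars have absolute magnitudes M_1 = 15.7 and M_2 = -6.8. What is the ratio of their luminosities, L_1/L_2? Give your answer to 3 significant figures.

L_1/L_2 ≈ 1.00×10^-9

ΔM = M_1 − M_2 = 22.5
L_1/L_2 = 10^(−0.4 ΔM) = 10^-9.000 = 1.000×10^-9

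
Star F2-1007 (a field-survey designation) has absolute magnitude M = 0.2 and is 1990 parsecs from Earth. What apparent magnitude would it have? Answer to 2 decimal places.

m ≈ 11.69

m = M + 5 log₁₀ d − 5 = 0.2 + 5·3.2989 − 5 = 11.694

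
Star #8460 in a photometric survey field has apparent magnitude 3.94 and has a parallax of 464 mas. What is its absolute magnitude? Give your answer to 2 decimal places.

p = 464 mas = 0.464″ → d = 1/p = 2.155 pc
5 log₁₀(d/10 pc) = 5 log₁₀(2.155) − 5 = -3.333
M = m − 5 log₁₀(d/10) = 3.94 + 3.333 = 7.273

M ≈ 7.27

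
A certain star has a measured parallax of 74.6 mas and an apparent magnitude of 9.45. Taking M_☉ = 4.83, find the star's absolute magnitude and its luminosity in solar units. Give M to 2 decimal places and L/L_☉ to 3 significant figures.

M ≈ 8.81; L/L_☉ ≈ 0.0255

d = 1/p = 1000/74.6 mas = 13.40 pc
M = m − 5 log₁₀ d + 5 = 9.45 − 5·1.1273 + 5 = 8.814
M − M_☉ = 8.814 − 4.83 = 3.984
L/L_☉ = 10^(−0.4 × 3.984) = 0.02550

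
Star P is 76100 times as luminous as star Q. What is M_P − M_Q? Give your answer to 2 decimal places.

Pogson: ΔM = −2.5 log₁₀(ratio) = −2.5 log₁₀(76100) = −2.5 × 4.8814 = -12.203
Star P is brighter, so it has the smaller magnitude: the difference is negative.

M_P − M_Q ≈ -12.20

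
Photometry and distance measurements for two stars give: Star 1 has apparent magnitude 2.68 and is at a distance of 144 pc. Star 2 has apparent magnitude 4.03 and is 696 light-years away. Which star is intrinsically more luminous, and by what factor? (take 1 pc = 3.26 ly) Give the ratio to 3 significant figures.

Star 1: M = m − 5 log₁₀ d + 5 = 2.68 − 5·2.1584 + 5 = -3.112
Star 2: d = 696 ly / 3.26 = 213.5 pc
Star 2: M = m − 5 log₁₀ d + 5 = 4.03 − 5·2.3294 + 5 = -2.617
ΔM = M_1 − M_2 = -3.112 − (-2.617) = -0.495; smaller M is more luminous → Star 1.
L ratio = 10^(0.4 |ΔM|) = 10^0.198 = 1.577

Star 1 is more luminous, by a factor of 1.58.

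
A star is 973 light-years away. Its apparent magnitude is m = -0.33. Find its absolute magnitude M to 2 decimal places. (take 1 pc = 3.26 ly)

d = 973 ly / 3.26 = 298.5 pc
5 log₁₀(d/10 pc) = 5 log₁₀(298.5) − 5 = 7.374
M = m − 5 log₁₀(d/10) = -0.33 − 7.374 = -7.704

M ≈ -7.70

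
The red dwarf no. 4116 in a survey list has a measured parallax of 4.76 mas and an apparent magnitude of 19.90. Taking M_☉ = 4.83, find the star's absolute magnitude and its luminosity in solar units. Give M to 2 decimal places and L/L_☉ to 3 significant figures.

d = 1/p = 1000/4.76 mas = 210.1 pc
M = m − 5 log₁₀ d + 5 = 19.90 − 5·2.3224 + 5 = 13.288
M − M_☉ = 13.288 − 4.83 = 8.458
L/L_☉ = 10^(−0.4 × 8.458) = 4.138×10^-4

M ≈ 13.29; L/L_☉ ≈ 4.14×10^-4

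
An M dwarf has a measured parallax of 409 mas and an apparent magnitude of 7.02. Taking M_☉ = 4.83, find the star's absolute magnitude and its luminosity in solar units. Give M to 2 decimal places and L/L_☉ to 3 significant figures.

M ≈ 10.08; L/L_☉ ≈ 7.95×10^-3

d = 1/p = 1000/409 mas = 2.445 pc
M = m − 5 log₁₀ d + 5 = 7.02 − 5·0.3883 + 5 = 10.079
M − M_☉ = 10.079 − 4.83 = 5.249
L/L_☉ = 10^(−0.4 × 5.249) = 7.953×10^-3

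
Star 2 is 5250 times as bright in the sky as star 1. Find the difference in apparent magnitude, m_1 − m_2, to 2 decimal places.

Pogson: Δm = −2.5 log₁₀(ratio) = −2.5 log₁₀(5250) = −2.5 × 3.7202 = -9.300
Star 2 is brighter so has the smaller magnitude: m_1 − m_2 is positive.

m_1 − m_2 ≈ 9.30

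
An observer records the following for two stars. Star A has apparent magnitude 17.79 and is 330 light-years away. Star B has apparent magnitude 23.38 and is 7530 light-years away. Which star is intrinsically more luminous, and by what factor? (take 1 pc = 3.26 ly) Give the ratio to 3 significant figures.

Star B is more luminous, by a factor of 3.02.

Star A: d = 330 ly / 3.26 = 101.2 pc
Star A: M = m − 5 log₁₀ d + 5 = 17.79 − 5·2.0053 + 5 = 12.764
Star B: d = 7530 ly / 3.26 = 2310 pc
Star B: M = m − 5 log₁₀ d + 5 = 23.38 − 5·3.3636 + 5 = 11.562
ΔM = M_A − M_B = 12.764 − (11.562) = 1.201; smaller M is more luminous → Star B.
L ratio = 10^(0.4 |ΔM|) = 10^0.481 = 3.024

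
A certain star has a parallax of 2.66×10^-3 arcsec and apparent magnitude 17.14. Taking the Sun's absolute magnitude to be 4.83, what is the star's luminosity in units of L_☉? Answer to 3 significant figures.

L/L_☉ ≈ 0.0168

d = 1/p = 1/2.66×10^-3″ = 375.9 pc
M = m − 5 log₁₀ d + 5 = 17.14 − 5·2.5751 + 5 = 9.264
M − M_☉ = 9.264 − 4.83 = 4.434
L/L_☉ = 10^(−0.4 × 4.434) = 0.01684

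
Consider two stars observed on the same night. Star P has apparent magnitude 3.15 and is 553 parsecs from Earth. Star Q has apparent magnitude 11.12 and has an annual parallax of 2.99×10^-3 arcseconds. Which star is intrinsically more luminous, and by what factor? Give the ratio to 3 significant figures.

Star P: M = m − 5 log₁₀ d + 5 = 3.15 − 5·2.7427 + 5 = -5.564
Star Q: d = 1/p = 1/2.99×10^-3″ = 334.4 pc
Star Q: M = m − 5 log₁₀ d + 5 = 11.12 − 5·2.5243 + 5 = 3.498
ΔM = M_P − M_Q = -5.564 − (3.498) = -9.062; smaller M is more luminous → Star P.
L ratio = 10^(0.4 |ΔM|) = 10^3.625 = 4215

Star P is more luminous, by a factor of 4210.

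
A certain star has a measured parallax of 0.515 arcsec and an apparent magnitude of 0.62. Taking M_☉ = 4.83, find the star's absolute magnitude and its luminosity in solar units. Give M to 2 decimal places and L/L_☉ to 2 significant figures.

M ≈ 4.18; L/L_☉ ≈ 1.8

d = 1/p = 1/0.515″ = 1.942 pc
M = m − 5 log₁₀ d + 5 = 0.62 − 5·0.2882 + 5 = 4.179
M − M_☉ = 4.179 − 4.83 = -0.651
L/L_☉ = 10^(−0.4 × -0.651) = 1.821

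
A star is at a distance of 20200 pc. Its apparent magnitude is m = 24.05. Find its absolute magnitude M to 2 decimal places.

5 log₁₀(d/10 pc) = 5 log₁₀(20200) − 5 = 16.527
M = m − 5 log₁₀(d/10) = 24.05 − 16.527 = 7.523

M ≈ 7.52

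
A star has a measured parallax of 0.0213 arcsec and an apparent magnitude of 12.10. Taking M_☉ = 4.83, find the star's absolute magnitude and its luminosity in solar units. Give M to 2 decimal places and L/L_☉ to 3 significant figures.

M ≈ 8.74; L/L_☉ ≈ 0.0272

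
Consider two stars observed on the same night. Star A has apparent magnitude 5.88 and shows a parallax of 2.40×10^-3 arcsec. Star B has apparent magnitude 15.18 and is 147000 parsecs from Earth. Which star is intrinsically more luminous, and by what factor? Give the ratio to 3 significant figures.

Star B is more luminous, by a factor of 23.7.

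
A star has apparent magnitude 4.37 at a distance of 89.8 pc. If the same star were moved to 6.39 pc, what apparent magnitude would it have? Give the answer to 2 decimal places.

Flux ∝ 1/d², so Δm = 5 log₁₀(d₂/d₁) = 5 log₁₀(6.39/89.8) = -5.739
m₂ = m₁ + Δm = 4.37 + (-5.739) = -1.369

m ≈ -1.37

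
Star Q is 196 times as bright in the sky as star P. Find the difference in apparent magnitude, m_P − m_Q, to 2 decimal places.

Pogson: Δm = −2.5 log₁₀(ratio) = −2.5 log₁₀(196) = −2.5 × 2.2923 = -5.731
Star Q is brighter so has the smaller magnitude: m_P − m_Q is positive.

m_P − m_Q ≈ 5.73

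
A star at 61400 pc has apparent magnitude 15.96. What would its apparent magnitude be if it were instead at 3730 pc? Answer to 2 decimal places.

Flux ∝ 1/d², so Δm = 5 log₁₀(d₂/d₁) = 5 log₁₀(3730/61400) = -6.082
m₂ = m₁ + Δm = 15.96 + (-6.082) = 9.878

m ≈ 9.88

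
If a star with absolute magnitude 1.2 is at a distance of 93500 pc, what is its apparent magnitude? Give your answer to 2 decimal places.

m = M + 5 log₁₀ d − 5 = 1.2 + 5·4.9708 − 5 = 21.054

m ≈ 21.05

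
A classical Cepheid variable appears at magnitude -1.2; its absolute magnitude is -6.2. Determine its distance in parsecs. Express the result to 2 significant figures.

d ≈ 100 pc

Distance modulus: m − M = -1.2 − (-6.2) = 5.000
m − M = 5 log₁₀ d − 5
log₁₀ d = (m − M)/5 + 1 = 2.0000
d = 10^2.0000 = 100.0 pc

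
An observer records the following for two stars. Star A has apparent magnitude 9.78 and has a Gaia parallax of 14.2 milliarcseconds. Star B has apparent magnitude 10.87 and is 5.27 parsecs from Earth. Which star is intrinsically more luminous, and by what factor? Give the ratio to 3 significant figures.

Star A: p = 14.2 mas = 0.0142″ → d = 1/p = 70.42 pc
Star A: M = m − 5 log₁₀ d + 5 = 9.78 − 5·1.8477 + 5 = 5.541
Star B: M = m − 5 log₁₀ d + 5 = 10.87 − 5·0.7218 + 5 = 12.261
ΔM = M_A − M_B = 5.541 − (12.261) = -6.720; smaller M is more luminous → Star A.
L ratio = 10^(0.4 |ΔM|) = 10^2.688 = 487.3

Star A is more luminous, by a factor of 487.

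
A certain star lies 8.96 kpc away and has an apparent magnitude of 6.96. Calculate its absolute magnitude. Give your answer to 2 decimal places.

M ≈ -7.80

d = 8.96 kpc = 8960 pc
5 log₁₀(d/10 pc) = 5 log₁₀(8960) − 5 = 14.762
M = m − 5 log₁₀(d/10) = 6.96 − 14.762 = -7.802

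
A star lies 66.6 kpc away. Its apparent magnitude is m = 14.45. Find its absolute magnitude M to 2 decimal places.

d = 66.6 kpc = 66600 pc
5 log₁₀(d/10 pc) = 5 log₁₀(66600) − 5 = 19.117
M = m − 5 log₁₀(d/10) = 14.45 − 19.117 = -4.667

M ≈ -4.67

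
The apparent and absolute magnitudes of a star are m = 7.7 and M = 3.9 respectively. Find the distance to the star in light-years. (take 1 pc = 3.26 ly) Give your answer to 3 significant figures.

d ≈ 188 ly

μ = m − M = 3.800
m − M = 5 log₁₀ d − 5
log₁₀ d = (m − M)/5 + 1 = 1.7600
d = 10^1.7600 = 57.54 pc
= 187.6 ly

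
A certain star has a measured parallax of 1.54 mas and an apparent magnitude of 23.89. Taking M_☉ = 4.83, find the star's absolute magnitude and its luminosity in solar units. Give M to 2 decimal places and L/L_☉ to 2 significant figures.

M ≈ 14.83; L/L_☉ ≈ 1.0×10^-4

d = 1/p = 1000/1.54 mas = 649.4 pc
M = m − 5 log₁₀ d + 5 = 23.89 − 5·2.8125 + 5 = 14.828
M − M_☉ = 14.828 − 4.83 = 9.998
L/L_☉ = 10^(−0.4 × 9.998) = 1.002×10^-4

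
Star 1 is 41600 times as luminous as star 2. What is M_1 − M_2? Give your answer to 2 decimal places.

M_1 − M_2 ≈ -11.55

Pogson: ΔM = −2.5 log₁₀(ratio) = −2.5 log₁₀(41600) = −2.5 × 4.6191 = -11.548
Star 1 is brighter, so it has the smaller magnitude: the difference is negative.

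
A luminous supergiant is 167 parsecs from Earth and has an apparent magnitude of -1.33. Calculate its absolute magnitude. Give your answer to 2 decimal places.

M ≈ -7.44

5 log₁₀(d/10 pc) = 5 log₁₀(167.0) − 5 = 6.114
M = m − 5 log₁₀(d/10) = -1.33 − 6.114 = -7.444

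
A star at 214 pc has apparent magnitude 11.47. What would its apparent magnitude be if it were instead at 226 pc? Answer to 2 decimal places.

m ≈ 11.59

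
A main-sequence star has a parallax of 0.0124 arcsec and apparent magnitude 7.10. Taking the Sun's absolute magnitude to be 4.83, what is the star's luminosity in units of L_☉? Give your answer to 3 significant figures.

L/L_☉ ≈ 8.04

d = 1/p = 1/0.0124″ = 80.65 pc
M = m − 5 log₁₀ d + 5 = 7.10 − 5·1.9066 + 5 = 2.567
M − M_☉ = 2.567 − 4.83 = -2.263
L/L_☉ = 10^(−0.4 × -2.263) = 8.038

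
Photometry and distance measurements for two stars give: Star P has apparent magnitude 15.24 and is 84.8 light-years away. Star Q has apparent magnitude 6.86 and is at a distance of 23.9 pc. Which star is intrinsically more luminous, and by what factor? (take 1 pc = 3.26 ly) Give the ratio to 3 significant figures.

Star P: d = 84.8 ly / 3.26 = 26.01 pc
Star P: M = m − 5 log₁₀ d + 5 = 15.24 − 5·1.4152 + 5 = 13.164
Star Q: M = m − 5 log₁₀ d + 5 = 6.86 − 5·1.3784 + 5 = 4.968
ΔM = M_P − M_Q = 13.164 − (4.968) = 8.196; smaller M is more luminous → Star Q.
L ratio = 10^(0.4 |ΔM|) = 10^3.278 = 1899

Star Q is more luminous, by a factor of 1900.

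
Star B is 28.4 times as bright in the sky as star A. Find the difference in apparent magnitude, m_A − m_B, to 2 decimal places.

m_A − m_B ≈ 3.63

Pogson: Δm = −2.5 log₁₀(ratio) = −2.5 log₁₀(28.4) = −2.5 × 1.4533 = -3.633
Star B is brighter so has the smaller magnitude: m_A − m_B is positive.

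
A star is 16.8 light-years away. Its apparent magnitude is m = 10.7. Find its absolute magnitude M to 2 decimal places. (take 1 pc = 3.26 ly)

M ≈ 12.14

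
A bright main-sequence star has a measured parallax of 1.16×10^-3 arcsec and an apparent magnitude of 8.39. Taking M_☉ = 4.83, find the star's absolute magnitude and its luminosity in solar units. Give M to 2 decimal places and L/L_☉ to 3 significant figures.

d = 1/p = 1/1.16×10^-3″ = 862.1 pc
M = m − 5 log₁₀ d + 5 = 8.39 − 5·2.9355 + 5 = -1.288
M − M_☉ = -1.288 − 4.83 = -6.118
L/L_☉ = 10^(−0.4 × -6.118) = 280.0

M ≈ -1.29; L/L_☉ ≈ 280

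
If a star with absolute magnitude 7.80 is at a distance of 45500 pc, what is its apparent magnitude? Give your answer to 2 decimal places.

m ≈ 26.09

m = M + 5 log₁₀ d − 5 = 7.80 + 5·4.6580 − 5 = 26.090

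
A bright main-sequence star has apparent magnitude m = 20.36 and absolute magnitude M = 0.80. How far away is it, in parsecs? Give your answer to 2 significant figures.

μ = m − M = 19.560
m − M = 5 log₁₀ d − 5
log₁₀ d = (m − M)/5 + 1 = 4.9120
d = 10^4.9120 = 81660 pc

d ≈ 82000 pc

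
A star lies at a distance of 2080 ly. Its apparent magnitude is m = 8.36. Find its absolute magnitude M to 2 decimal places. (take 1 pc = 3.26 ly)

M ≈ -0.66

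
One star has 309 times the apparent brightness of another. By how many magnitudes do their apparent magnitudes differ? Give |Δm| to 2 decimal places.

Pogson: Δm = −2.5 log₁₀(ratio) = −2.5 log₁₀(309) = −2.5 × 2.4900 = -6.225

|Δm| ≈ 6.22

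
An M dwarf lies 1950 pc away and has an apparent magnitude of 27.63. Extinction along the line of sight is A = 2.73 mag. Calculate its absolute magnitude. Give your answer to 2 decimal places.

5 log₁₀(d/10 pc) = 5 log₁₀(1950) − 5 = 11.450
M = m − 5 log₁₀(d/10) − A = 27.63 − 11.450 − 2.73 = 13.450

M ≈ 13.45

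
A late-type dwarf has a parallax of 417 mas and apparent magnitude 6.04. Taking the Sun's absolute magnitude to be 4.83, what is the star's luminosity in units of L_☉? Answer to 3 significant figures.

d = 1/p = 1000/417 mas = 2.398 pc
M = m − 5 log₁₀ d + 5 = 6.04 − 5·0.3799 + 5 = 9.141
M − M_☉ = 9.141 − 4.83 = 4.311
L/L_☉ = 10^(−0.4 × 4.311) = 0.01887

L/L_☉ ≈ 0.0189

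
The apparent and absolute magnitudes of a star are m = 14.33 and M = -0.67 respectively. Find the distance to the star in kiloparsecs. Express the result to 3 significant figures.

Distance modulus: m − M = 14.33 − (-0.67) = 15.000
m − M = 5 log₁₀ d − 5
log₁₀ d = (m − M)/5 + 1 = 4.0000
d = 10^4.0000 = 10000 pc
= 10.00 kpc

d ≈ 10.0 kpc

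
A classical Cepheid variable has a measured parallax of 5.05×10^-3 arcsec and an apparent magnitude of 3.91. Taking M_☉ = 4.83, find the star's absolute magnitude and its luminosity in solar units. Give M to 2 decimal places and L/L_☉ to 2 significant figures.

M ≈ -2.57; L/L_☉ ≈ 910

d = 1/p = 1/5.05×10^-3″ = 198.0 pc
M = m − 5 log₁₀ d + 5 = 3.91 − 5·2.2967 + 5 = -2.574
M − M_☉ = -2.574 − 4.83 = -7.404
L/L_☉ = 10^(−0.4 × -7.404) = 915.0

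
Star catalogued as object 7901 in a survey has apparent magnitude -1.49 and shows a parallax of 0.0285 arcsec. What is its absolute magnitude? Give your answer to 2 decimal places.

M ≈ -4.22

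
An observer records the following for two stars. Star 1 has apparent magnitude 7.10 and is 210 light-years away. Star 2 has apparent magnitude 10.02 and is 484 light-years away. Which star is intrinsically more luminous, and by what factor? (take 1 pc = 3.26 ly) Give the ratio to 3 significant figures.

Star 1 is more luminous, by a factor of 2.77.

Star 1: d = 210 ly / 3.26 = 64.42 pc
Star 1: M = m − 5 log₁₀ d + 5 = 7.10 − 5·1.8090 + 5 = 3.055
Star 2: d = 484 ly / 3.26 = 148.5 pc
Star 2: M = m − 5 log₁₀ d + 5 = 10.02 − 5·2.1716 + 5 = 4.162
ΔM = M_1 − M_2 = 3.055 − (4.162) = -1.107; smaller M is more luminous → Star 1.
L ratio = 10^(0.4 |ΔM|) = 10^0.443 = 2.772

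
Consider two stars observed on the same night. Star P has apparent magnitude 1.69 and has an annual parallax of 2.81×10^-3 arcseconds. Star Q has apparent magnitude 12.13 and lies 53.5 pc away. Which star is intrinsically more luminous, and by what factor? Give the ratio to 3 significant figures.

Star P is more luminous, by a factor of 664000.

Star P: d = 1/p = 1/2.81×10^-3″ = 355.9 pc
Star P: M = m − 5 log₁₀ d + 5 = 1.69 − 5·2.5513 + 5 = -6.066
Star Q: M = m − 5 log₁₀ d + 5 = 12.13 − 5·1.7284 + 5 = 8.488
ΔM = M_P − M_Q = -6.066 − (8.488) = -14.555; smaller M is more luminous → Star P.
L ratio = 10^(0.4 |ΔM|) = 10^5.822 = 663600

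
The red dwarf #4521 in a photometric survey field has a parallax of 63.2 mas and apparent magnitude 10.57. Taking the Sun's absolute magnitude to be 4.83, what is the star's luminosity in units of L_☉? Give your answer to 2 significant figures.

d = 1/p = 1000/63.2 mas = 15.82 pc
M = m − 5 log₁₀ d + 5 = 10.57 − 5·1.1993 + 5 = 9.574
M − M_☉ = 9.574 − 4.83 = 4.744
L/L_☉ = 10^(−0.4 × 4.744) = 0.01266

L/L_☉ ≈ 0.013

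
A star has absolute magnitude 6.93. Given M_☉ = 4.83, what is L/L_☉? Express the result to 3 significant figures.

M − M_☉ = 6.93 − 4.83 = 2.100
L/L_☉ = 10^(−0.4 (M − M_☉)) = 10^-0.840 = 0.1445

L/L_☉ ≈ 0.145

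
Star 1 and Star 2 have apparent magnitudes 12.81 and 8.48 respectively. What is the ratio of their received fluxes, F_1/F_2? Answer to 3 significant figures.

Δm = 12.81 − (8.48) = 4.33
Flux ratio = 10^(−0.4 Δm) = 10^(−0.4 × 4.33) = 10^-1.732 = 0.01854

F_1/F_2 ≈ 0.0185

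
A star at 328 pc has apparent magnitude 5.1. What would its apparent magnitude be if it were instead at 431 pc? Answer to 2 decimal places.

m ≈ 5.69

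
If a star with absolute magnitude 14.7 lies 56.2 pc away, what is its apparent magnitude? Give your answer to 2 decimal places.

m = M + 5 log₁₀ d − 5 = 14.7 + 5·1.7497 − 5 = 18.449

m ≈ 18.45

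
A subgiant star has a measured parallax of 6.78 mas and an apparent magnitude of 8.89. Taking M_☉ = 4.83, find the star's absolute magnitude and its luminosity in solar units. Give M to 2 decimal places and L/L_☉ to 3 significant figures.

M ≈ 3.05; L/L_☉ ≈ 5.17

d = 1/p = 1000/6.78 mas = 147.5 pc
M = m − 5 log₁₀ d + 5 = 8.89 − 5·2.1688 + 5 = 3.046
M − M_☉ = 3.046 − 4.83 = -1.784
L/L_☉ = 10^(−0.4 × -1.784) = 5.171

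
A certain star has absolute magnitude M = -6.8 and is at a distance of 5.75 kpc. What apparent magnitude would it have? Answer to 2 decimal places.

d = 5.75 kpc = 5750 pc
m = M + 5 log₁₀ d − 5 = -6.8 + 5·3.7597 − 5 = 6.998

m ≈ 7.00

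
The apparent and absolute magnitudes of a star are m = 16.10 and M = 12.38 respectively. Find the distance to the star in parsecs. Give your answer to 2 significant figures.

d ≈ 55 pc

μ = m − M = 3.720
m − M = 5 log₁₀ d − 5
log₁₀ d = (m − M)/5 + 1 = 1.7440
d = 10^1.7440 = 55.46 pc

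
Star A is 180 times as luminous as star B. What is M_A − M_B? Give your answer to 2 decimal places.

M_A − M_B ≈ -5.64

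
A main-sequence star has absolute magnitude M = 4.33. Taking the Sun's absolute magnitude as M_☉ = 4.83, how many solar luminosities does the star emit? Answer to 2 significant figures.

M − M_☉ = 4.33 − 4.83 = -0.500
L/L_☉ = 10^(−0.4 (M − M_☉)) = 10^0.200 = 1.585

L/L_☉ ≈ 1.6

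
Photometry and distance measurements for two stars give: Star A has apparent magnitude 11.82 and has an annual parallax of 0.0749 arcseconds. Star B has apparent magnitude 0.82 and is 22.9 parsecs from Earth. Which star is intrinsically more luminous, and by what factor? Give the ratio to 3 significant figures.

Star B is more luminous, by a factor of 73900.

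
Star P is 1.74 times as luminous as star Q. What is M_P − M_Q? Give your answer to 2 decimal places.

M_P − M_Q ≈ -0.60

Pogson: ΔM = −2.5 log₁₀(ratio) = −2.5 log₁₀(1.74) = −2.5 × 0.2405 = -0.601
Star P is brighter, so it has the smaller magnitude: the difference is negative.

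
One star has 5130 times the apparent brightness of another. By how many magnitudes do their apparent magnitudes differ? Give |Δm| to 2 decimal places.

|Δm| ≈ 9.28

Pogson: Δm = −2.5 log₁₀(ratio) = −2.5 log₁₀(5130) = −2.5 × 3.7101 = -9.275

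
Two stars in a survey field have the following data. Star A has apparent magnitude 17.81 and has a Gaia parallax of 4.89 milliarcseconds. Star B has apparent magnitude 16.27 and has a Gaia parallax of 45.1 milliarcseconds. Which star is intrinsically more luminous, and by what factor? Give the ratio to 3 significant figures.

Star A: p = 4.89 mas = 4.89×10^-3″ → d = 1/p = 204.5 pc
Star A: M = m − 5 log₁₀ d + 5 = 17.81 − 5·2.3107 + 5 = 11.257
Star B: p = 45.1 mas = 0.0451″ → d = 1/p = 22.17 pc
Star B: M = m − 5 log₁₀ d + 5 = 16.27 − 5·1.3458 + 5 = 14.541
ΔM = M_A − M_B = 11.257 − (14.541) = -3.284; smaller M is more luminous → Star A.
L ratio = 10^(0.4 |ΔM|) = 10^1.314 = 20.59

Star A is more luminous, by a factor of 20.6.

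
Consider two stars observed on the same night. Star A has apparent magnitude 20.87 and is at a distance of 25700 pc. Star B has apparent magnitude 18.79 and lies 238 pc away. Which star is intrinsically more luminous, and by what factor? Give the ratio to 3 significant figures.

Star A: M = m − 5 log₁₀ d + 5 = 20.87 − 5·4.4099 + 5 = 3.820
Star B: M = m − 5 log₁₀ d + 5 = 18.79 − 5·2.3766 + 5 = 11.907
ΔM = M_A − M_B = 3.820 − (11.907) = -8.087; smaller M is more luminous → Star A.
L ratio = 10^(0.4 |ΔM|) = 10^3.235 = 1717

Star A is more luminous, by a factor of 1720.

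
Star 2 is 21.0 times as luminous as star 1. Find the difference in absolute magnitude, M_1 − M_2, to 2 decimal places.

M_1 − M_2 ≈ 3.31

Pogson: ΔM = −2.5 log₁₀(ratio) = −2.5 log₁₀(21.0) = −2.5 × 1.3222 = -3.306
Star 2 is brighter so has the smaller magnitude: M_1 − M_2 is positive.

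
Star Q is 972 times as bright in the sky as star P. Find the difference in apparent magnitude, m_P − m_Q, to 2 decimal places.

m_P − m_Q ≈ 7.47

Pogson: Δm = −2.5 log₁₀(ratio) = −2.5 log₁₀(972) = −2.5 × 2.9877 = -7.469
Star Q is brighter so has the smaller magnitude: m_P − m_Q is positive.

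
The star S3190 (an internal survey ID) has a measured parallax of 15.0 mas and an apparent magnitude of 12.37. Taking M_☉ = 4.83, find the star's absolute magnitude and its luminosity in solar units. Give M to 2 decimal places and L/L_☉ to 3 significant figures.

M ≈ 8.25; L/L_☉ ≈ 0.0428

d = 1/p = 1000/15.0 mas = 66.67 pc
M = m − 5 log₁₀ d + 5 = 12.37 − 5·1.8239 + 5 = 8.250
M − M_☉ = 8.250 − 4.83 = 3.420
L/L_☉ = 10^(−0.4 × 3.420) = 0.04284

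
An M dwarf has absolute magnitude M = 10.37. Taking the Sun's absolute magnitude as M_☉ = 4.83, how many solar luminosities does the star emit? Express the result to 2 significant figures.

L/L_☉ ≈ 6.1×10^-3

M − M_☉ = 10.37 − 4.83 = 5.540
L/L_☉ = 10^(−0.4 (M − M_☉)) = 10^-2.216 = 6.081×10^-3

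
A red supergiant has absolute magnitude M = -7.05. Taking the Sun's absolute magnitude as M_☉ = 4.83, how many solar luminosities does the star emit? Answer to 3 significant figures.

L/L_☉ ≈ 56500

M − M_☉ = -7.05 − 4.83 = -11.880
L/L_☉ = 10^(−0.4 (M − M_☉)) = 10^4.752 = 56490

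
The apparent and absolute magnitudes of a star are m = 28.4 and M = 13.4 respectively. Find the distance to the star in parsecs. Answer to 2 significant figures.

Distance modulus: m − M = 28.4 − (13.4) = 15.000
m − M = 5 log₁₀ d − 5
log₁₀ d = (m − M)/5 + 1 = 4.0000
d = 10^4.0000 = 10000 pc

d ≈ 10000 pc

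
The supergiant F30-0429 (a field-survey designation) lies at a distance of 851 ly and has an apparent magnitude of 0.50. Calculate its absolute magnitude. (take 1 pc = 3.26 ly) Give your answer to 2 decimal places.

d = 851 ly / 3.26 = 261.0 pc
5 log₁₀(d/10 pc) = 5 log₁₀(261.0) − 5 = 7.084
M = m − 5 log₁₀(d/10) = 0.50 − 7.084 = -6.584

M ≈ -6.58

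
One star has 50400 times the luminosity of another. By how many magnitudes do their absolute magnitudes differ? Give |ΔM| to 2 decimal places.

Pogson: ΔM = −2.5 log₁₀(ratio) = −2.5 log₁₀(50400) = −2.5 × 4.7024 = -11.756

|ΔM| ≈ 11.76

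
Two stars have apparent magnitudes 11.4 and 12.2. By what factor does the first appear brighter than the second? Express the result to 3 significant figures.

2.09

Δm = 11.4 − (12.2) = -0.8
Flux ratio = 10^(−0.4 Δm) = 10^(−0.4 × -0.8) = 10^0.320 = 2.089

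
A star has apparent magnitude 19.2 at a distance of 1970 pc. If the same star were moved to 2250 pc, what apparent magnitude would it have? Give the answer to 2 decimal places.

m ≈ 19.49

Flux ∝ 1/d², so Δm = 5 log₁₀(d₂/d₁) = 5 log₁₀(2250/1970) = 0.289
m₂ = m₁ + Δm = 19.2 + (0.289) = 19.489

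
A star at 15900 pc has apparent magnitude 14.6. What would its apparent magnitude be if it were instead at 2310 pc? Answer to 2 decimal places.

Flux ∝ 1/d², so Δm = 5 log₁₀(d₂/d₁) = 5 log₁₀(2310/15900) = -4.189
m₂ = m₁ + Δm = 14.6 + (-4.189) = 10.411

m ≈ 10.41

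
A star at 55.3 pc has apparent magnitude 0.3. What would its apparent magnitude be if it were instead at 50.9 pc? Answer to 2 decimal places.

Flux ∝ 1/d², so Δm = 5 log₁₀(d₂/d₁) = 5 log₁₀(50.9/55.3) = -0.180
m₂ = m₁ + Δm = 0.3 + (-0.180) = 0.120

m ≈ 0.12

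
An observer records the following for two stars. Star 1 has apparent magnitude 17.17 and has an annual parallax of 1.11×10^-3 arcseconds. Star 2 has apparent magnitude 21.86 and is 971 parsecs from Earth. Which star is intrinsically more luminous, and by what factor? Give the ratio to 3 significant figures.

Star 1: d = 1/p = 1/1.11×10^-3″ = 900.9 pc
Star 1: M = m − 5 log₁₀ d + 5 = 17.17 − 5·2.9547 + 5 = 7.397
Star 2: M = m − 5 log₁₀ d + 5 = 21.86 − 5·2.9872 + 5 = 11.924
ΔM = M_1 − M_2 = 7.397 − (11.924) = -4.527; smaller M is more luminous → Star 1.
L ratio = 10^(0.4 |ΔM|) = 10^1.811 = 64.70

Star 1 is more luminous, by a factor of 64.7.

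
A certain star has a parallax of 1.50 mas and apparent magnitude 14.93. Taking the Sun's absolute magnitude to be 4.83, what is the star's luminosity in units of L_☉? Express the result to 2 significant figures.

d = 1/p = 1000/1.50 mas = 666.7 pc
M = m − 5 log₁₀ d + 5 = 14.93 − 5·2.8239 + 5 = 5.810
M − M_☉ = 5.810 − 4.83 = 0.980
L/L_☉ = 10^(−0.4 × 0.980) = 0.4053

L/L_☉ ≈ 0.41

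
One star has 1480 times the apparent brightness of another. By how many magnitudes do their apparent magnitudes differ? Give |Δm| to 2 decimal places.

|Δm| ≈ 7.93

Pogson: Δm = −2.5 log₁₀(ratio) = −2.5 log₁₀(1480) = −2.5 × 3.1703 = -7.926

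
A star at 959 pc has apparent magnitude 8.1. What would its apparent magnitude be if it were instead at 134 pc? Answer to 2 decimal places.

m ≈ 3.83

Flux ∝ 1/d², so Δm = 5 log₁₀(d₂/d₁) = 5 log₁₀(134/959) = -4.274
m₂ = m₁ + Δm = 8.1 + (-4.274) = 3.826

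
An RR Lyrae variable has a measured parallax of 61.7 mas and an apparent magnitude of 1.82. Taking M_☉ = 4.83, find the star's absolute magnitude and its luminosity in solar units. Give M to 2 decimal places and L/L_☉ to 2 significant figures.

M ≈ 0.77; L/L_☉ ≈ 42

d = 1/p = 1000/61.7 mas = 16.21 pc
M = m − 5 log₁₀ d + 5 = 1.82 − 5·1.2097 + 5 = 0.771
M − M_☉ = 0.771 − 4.83 = -4.059
L/L_☉ = 10^(−0.4 × -4.059) = 42.02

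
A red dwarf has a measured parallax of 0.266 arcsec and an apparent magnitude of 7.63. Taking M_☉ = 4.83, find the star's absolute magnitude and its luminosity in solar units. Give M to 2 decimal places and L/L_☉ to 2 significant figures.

d = 1/p = 1/0.266″ = 3.759 pc
M = m − 5 log₁₀ d + 5 = 7.63 − 5·0.5751 + 5 = 9.754
M − M_☉ = 9.754 − 4.83 = 4.924
L/L_☉ = 10^(−0.4 × 4.924) = 0.01072

M ≈ 9.75; L/L_☉ ≈ 0.011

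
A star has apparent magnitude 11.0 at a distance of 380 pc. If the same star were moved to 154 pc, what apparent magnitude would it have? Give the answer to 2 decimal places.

Flux ∝ 1/d², so Δm = 5 log₁₀(d₂/d₁) = 5 log₁₀(154/380) = -1.961
m₂ = m₁ + Δm = 11.0 + (-1.961) = 9.039

m ≈ 9.04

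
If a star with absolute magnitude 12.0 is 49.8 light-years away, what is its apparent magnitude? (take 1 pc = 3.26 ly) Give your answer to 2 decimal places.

m ≈ 12.92

d = 49.8 ly / 3.26 = 15.28 pc
m = M + 5 log₁₀ d − 5 = 12.0 + 5·1.1840 − 5 = 12.920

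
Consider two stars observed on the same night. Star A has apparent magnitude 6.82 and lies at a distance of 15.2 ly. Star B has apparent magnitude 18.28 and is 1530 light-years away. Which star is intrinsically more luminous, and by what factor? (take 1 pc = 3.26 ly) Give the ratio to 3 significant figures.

Star A is more luminous, by a factor of 3.79.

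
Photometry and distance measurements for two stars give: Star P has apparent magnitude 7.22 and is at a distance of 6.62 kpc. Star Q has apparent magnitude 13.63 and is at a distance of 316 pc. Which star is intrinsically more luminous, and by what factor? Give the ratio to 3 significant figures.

Star P: d = 6.62 kpc = 6620 pc
Star P: M = m − 5 log₁₀ d + 5 = 7.22 − 5·3.8209 + 5 = -6.884
Star Q: M = m − 5 log₁₀ d + 5 = 13.63 − 5·2.4997 + 5 = 6.132
ΔM = M_P − M_Q = -6.884 − (6.132) = -13.016; smaller M is more luminous → Star P.
L ratio = 10^(0.4 |ΔM|) = 10^5.206 = 160800

Star P is more luminous, by a factor of 161000.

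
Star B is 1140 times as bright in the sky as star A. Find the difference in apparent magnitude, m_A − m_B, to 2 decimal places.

m_A − m_B ≈ 7.64

Pogson: Δm = −2.5 log₁₀(ratio) = −2.5 log₁₀(1140) = −2.5 × 3.0569 = -7.642
Star B is brighter so has the smaller magnitude: m_A − m_B is positive.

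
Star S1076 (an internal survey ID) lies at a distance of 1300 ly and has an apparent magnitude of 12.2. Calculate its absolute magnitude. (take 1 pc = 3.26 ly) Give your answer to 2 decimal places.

M ≈ 4.20

d = 1300 ly / 3.26 = 398.8 pc
5 log₁₀(d/10 pc) = 5 log₁₀(398.8) − 5 = 8.004
M = m − 5 log₁₀(d/10) = 12.2 − 8.004 = 4.196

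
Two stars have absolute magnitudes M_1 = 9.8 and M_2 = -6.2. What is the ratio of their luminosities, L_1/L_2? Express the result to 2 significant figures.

L_1/L_2 ≈ 4.0×10^-7

ΔM = M_1 − M_2 = 16.0
L_1/L_2 = 10^(−0.4 ΔM) = 10^-6.400 = 3.981×10^-7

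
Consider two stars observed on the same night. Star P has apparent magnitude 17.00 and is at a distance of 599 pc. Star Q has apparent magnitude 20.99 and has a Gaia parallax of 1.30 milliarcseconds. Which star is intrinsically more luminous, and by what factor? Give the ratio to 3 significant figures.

Star P: M = m − 5 log₁₀ d + 5 = 17.00 − 5·2.7774 + 5 = 8.113
Star Q: p = 1.30 mas = 1.30×10^-3″ → d = 1/p = 769.2 pc
Star Q: M = m − 5 log₁₀ d + 5 = 20.99 − 5·2.8861 + 5 = 11.560
ΔM = M_P − M_Q = 8.113 − (11.560) = -3.447; smaller M is more luminous → Star P.
L ratio = 10^(0.4 |ΔM|) = 10^1.379 = 23.92

Star P is more luminous, by a factor of 23.9.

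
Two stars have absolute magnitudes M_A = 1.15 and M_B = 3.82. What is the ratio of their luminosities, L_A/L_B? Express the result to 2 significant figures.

L_A/L_B ≈ 12

ΔM = M_A − M_B = -2.67
L_A/L_B = 10^(−0.4 ΔM) = 10^1.068 = 11.69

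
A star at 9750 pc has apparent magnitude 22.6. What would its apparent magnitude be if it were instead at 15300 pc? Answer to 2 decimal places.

m ≈ 23.58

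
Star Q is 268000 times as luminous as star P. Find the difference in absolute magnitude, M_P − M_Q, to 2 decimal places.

M_P − M_Q ≈ 13.57

Pogson: ΔM = −2.5 log₁₀(ratio) = −2.5 log₁₀(268000) = −2.5 × 5.4281 = -13.570
Star Q is brighter so has the smaller magnitude: M_P − M_Q is positive.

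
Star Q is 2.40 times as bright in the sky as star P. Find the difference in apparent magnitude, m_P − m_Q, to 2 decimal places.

Pogson: Δm = −2.5 log₁₀(ratio) = −2.5 log₁₀(2.40) = −2.5 × 0.3802 = -0.951
Star Q is brighter so has the smaller magnitude: m_P − m_Q is positive.

m_P − m_Q ≈ 0.95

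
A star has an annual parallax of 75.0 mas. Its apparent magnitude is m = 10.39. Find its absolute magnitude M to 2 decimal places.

M ≈ 9.77

p = 75.0 mas = 0.0750″ → d = 1/p = 13.33 pc
5 log₁₀(d/10 pc) = 5 log₁₀(13.33) − 5 = 0.625
M = m − 5 log₁₀(d/10) = 10.39 − 0.625 = 9.765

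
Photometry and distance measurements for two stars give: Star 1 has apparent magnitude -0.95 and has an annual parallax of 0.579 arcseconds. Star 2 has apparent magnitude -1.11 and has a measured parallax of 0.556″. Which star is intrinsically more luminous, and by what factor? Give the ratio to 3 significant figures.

Star 2 is more luminous, by a factor of 1.26.

Star 1: d = 1/p = 1/0.579″ = 1.727 pc
Star 1: M = m − 5 log₁₀ d + 5 = -0.95 − 5·0.2373 + 5 = 2.863
Star 2: d = 1/p = 1/0.556″ = 1.799 pc
Star 2: M = m − 5 log₁₀ d + 5 = -1.11 − 5·0.2549 + 5 = 2.615
ΔM = M_1 − M_2 = 2.863 − (2.615) = 0.248; smaller M is more luminous → Star 2.
L ratio = 10^(0.4 |ΔM|) = 10^0.099 = 1.257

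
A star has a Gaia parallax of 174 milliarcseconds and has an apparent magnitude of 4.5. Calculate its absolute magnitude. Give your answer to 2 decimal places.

M ≈ 5.70

p = 174 mas = 0.174″ → d = 1/p = 5.747 pc
5 log₁₀(d/10 pc) = 5 log₁₀(5.747) − 5 = -1.203
M = m − 5 log₁₀(d/10) = 4.5 + 1.203 = 5.703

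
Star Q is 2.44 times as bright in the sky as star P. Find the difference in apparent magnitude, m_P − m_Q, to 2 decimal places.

Pogson: Δm = −2.5 log₁₀(ratio) = −2.5 log₁₀(2.44) = −2.5 × 0.3874 = -0.968
Star Q is brighter so has the smaller magnitude: m_P − m_Q is positive.

m_P − m_Q ≈ 0.97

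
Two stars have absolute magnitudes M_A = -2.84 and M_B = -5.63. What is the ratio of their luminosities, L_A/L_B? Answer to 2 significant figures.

L_A/L_B ≈ 0.077

ΔM = M_A − M_B = 2.79
L_A/L_B = 10^(−0.4 ΔM) = 10^-1.116 = 0.07656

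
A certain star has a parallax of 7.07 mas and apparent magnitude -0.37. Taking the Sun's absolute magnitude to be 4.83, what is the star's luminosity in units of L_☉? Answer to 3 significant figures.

d = 1/p = 1000/7.07 mas = 141.4 pc
M = m − 5 log₁₀ d + 5 = -0.37 − 5·2.1506 + 5 = -6.123
M − M_☉ = -6.123 − 4.83 = -10.953
L/L_☉ = 10^(−0.4 × -10.953) = 24050

L/L_☉ ≈ 24100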